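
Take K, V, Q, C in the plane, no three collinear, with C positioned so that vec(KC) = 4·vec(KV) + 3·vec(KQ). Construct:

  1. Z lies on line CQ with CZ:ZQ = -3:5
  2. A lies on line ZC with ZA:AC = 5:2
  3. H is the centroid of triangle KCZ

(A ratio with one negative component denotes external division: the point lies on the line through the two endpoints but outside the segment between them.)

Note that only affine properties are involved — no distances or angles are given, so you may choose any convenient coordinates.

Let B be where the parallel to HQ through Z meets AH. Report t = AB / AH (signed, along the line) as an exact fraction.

t = -3/4

Work in coordinates with K = (0, 0), V = (1, 0), Q = (0, 1), C = (4, 3).
1. Z lies on line CQ with CZ:ZQ = -3:5 ⇒ Z = (10, 6)
2. A lies on line ZC with ZA:AC = 5:2 ⇒ A = (40/7, 27/7)
3. H is the centroid of triangle KCZ ⇒ H = (14/3, 3)
through Z parallel to HQ: direction (-14/3, -2); meets AH at B = (13/2, 9/2)
B = A + t·(H−A) with t = -3/4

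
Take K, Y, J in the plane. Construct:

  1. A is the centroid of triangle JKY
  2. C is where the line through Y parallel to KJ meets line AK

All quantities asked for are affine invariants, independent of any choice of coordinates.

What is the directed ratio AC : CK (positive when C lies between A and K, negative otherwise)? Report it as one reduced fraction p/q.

AC:CK = -2/3

Assign K = (0, 0), Y = (1, 0), J = (0, 1) — the answer is frame-independent, so this choice is without loss of generality.
1. A is the centroid of triangle JKY ⇒ A = (1/3, 1/3)
2. C is where the line through Y parallel to KJ meets line AK ⇒ C = (1, 1)
C = A + t·(K−A) with t = -2, so AC:CK = t:(1−t) = -2:3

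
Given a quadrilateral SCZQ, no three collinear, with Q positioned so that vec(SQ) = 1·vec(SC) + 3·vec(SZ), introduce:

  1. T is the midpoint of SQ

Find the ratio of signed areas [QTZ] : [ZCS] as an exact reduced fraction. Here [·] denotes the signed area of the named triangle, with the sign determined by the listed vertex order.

Choose coordinates S = (0, 0), C = (1, 0), Z = (0, 1), Q = (1, 3).
1. T is the midpoint of SQ ⇒ T = (1/2, 3/2)
2·[QTZ] = -1/2, 2·[ZCS] = -1
[QTZ]:[ZCS] = -1/2:-1 = 1/2

[QTZ]:[ZCS] = 1/2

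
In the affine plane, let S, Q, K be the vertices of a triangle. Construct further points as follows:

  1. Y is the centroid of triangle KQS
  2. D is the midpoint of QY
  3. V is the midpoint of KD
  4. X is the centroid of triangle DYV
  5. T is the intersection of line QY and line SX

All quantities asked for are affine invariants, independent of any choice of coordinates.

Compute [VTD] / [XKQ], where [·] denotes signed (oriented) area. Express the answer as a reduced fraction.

[VTD]:[XKQ] = -18/49

Choose coordinates S = (0, 0), Q = (1, 0), K = (0, 1).
1. Y is the centroid of triangle KQS ⇒ Y = (1/3, 1/3)
2. D is the midpoint of QY ⇒ D = (2/3, 1/6)
3. V is the midpoint of KD ⇒ V = (1/3, 7/12)
4. X is the centroid of triangle DYV ⇒ X = (4/9, 13/36)
5. T is the intersection of line QY and line SX ⇒ T = (8/21, 13/42)
2·[VTD] = 1/14, 2·[XKQ] = -7/36
[VTD]:[XKQ] = 1/14:-7/36 = -18/49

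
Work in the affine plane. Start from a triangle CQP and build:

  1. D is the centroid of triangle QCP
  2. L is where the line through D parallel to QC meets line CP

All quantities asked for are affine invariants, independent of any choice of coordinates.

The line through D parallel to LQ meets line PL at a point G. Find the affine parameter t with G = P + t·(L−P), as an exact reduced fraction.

t = 5/6

Set C = (0, 0), Q = (1, 0), P = (0, 1); any affine frame gives the same invariant.
1. D is the centroid of triangle QCP ⇒ D = (1/3, 1/3)
2. L is where the line through D parallel to QC meets line CP ⇒ L = (0, 1/3)
through D parallel to LQ: direction (1, -1/3); meets PL at G = (0, 4/9)
G = P + t·(L−P) with t = 5/6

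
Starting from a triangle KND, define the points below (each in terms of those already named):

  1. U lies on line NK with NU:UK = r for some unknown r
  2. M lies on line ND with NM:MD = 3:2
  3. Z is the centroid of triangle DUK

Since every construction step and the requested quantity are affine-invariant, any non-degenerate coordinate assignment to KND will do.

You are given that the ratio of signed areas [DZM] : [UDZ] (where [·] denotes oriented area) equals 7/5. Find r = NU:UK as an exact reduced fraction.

r = 5/4

Work in coordinates with K = (0, 0), N = (1, 0), D = (0, 1).
1. With NU:UK = r, write λ = r/(r+1) so U = N + λ·(K−N); U is affine-linear in λ
2. M lies on line ND with NM:MD = 3:2 ⇒ M = (2/5, 3/5)
3. Z is the centroid of triangle DUK ⇒ Z is an affine combination of earlier points and hence also affine-linear in λ
Every point depending on U is an affine combination of U and λ-independent points, so each such coordinate is linear in λ; the λ² term in each signed area is a multiple of (K−N)×(K−N) = 0, so 2·[DZM] and 2·[UDZ] are each linear in λ. Evaluating at λ=0 and λ=1:
  2·[DZM] = 2/15·λ + 2/15,   2·[UDZ] = -1/3·λ + 1/3
So [DZM]:[UDZ] = (2/15·λ + 2/15) / (-1/3·λ + 1/3). Setting this equal to 7/5:
  2/15·λ + 2/15 = 7/5·(-1/3·λ + 1/3)  ⇒  λ = 5/9
Then r = λ/(1−λ) = (5/9)/(4/9) = 5/4. Check: with r = 5/4, U = (4/9, 0) and [DZM]:[UDZ] = 7/5 as required.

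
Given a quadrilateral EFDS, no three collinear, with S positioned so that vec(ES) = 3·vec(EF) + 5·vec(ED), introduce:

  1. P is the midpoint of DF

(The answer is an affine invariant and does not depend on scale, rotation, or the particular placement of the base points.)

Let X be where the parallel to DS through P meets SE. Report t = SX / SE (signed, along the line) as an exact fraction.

t = 7/6

Assign E = (0, 0), F = (1, 0), D = (0, 1), S = (3, 5) — the answer is frame-independent, so this choice is without loss of generality.
1. P is the midpoint of DF ⇒ P = (1/2, 1/2)
through P parallel to DS: direction (3, 4); meets SE at X = (-1/2, -5/6)
X = S + t·(E−S) with t = 7/6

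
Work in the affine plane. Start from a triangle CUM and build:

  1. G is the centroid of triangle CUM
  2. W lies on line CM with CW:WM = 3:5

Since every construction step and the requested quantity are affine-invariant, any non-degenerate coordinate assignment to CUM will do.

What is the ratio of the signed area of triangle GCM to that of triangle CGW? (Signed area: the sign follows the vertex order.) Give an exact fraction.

[GCM]:[CGW] = -8/3

Work in coordinates with C = (0, 0), U = (1, 0), M = (0, 1).
1. G is the centroid of triangle CUM ⇒ G = (1/3, 1/3)
2. W lies on line CM with CW:WM = 3:5 ⇒ W = (0, 3/8)
2·[GCM] = -1/3, 2·[CGW] = 1/8
[GCM]:[CGW] = -1/3:1/8 = -8/3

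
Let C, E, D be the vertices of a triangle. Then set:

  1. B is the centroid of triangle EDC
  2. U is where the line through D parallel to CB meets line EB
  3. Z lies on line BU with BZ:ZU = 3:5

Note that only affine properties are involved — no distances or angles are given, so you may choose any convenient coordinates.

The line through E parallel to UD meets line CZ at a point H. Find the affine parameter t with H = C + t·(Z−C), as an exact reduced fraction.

Assign C = (0, 0), E = (1, 0), D = (0, 1) — the answer is frame-independent, so this choice is without loss of generality.
1. B is the centroid of triangle EDC ⇒ B = (1/3, 1/3)
2. U is where the line through D parallel to CB meets line EB ⇒ U = (-1/3, 2/3)
3. Z lies on line BU with BZ:ZU = 3:5 ⇒ Z = (1/12, 11/24)
through E parallel to UD: direction (1/3, 1/3); meets CZ at H = (-2/9, -11/9)
H = C + t·(Z−C) with t = -8/3

t = -8/3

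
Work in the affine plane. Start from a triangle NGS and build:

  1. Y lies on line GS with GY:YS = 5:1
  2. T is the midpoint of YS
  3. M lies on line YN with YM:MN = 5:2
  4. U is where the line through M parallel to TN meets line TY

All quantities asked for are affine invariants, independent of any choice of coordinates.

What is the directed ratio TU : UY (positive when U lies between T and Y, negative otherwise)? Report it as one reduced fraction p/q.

TU:UY = 2/5

Choose coordinates N = (0, 0), G = (1, 0), S = (0, 1).
1. Y lies on line GS with GY:YS = 5:1 ⇒ Y = (1/6, 5/6)
2. T is the midpoint of YS ⇒ T = (1/12, 11/12)
3. M lies on line YN with YM:MN = 5:2 ⇒ M = (1/21, 5/21)
4. U is where the line through M parallel to TN meets line TY ⇒ U = (3/28, 25/28)
U = T + t·(Y−T) with t = 2/7, so TU:UY = t:(1−t) = 2/7:5/7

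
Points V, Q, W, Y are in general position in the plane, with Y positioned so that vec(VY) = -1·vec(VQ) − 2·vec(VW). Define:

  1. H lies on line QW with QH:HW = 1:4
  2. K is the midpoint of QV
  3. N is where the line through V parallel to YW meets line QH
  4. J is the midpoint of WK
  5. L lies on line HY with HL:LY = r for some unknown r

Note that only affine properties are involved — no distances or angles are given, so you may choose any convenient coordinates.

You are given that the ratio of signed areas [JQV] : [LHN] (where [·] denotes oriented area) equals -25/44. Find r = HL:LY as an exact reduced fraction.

Assign V = (0, 0), Q = (1, 0), W = (0, 1), Y = (-1, -2) — the answer is frame-independent, so this choice is without loss of generality.
1. H lies on line QW with QH:HW = 1:4 ⇒ H = (4/5, 1/5)
2. K is the midpoint of QV ⇒ K = (1/2, 0)
3. N is where the line through V parallel to YW meets line QH ⇒ N = (1/4, 3/4)
4. J is the midpoint of WK ⇒ J = (1/4, 1/2)
5. With HL:LY = r, write λ = r/(r+1) so L = H + λ·(Y−H); L is affine-linear in λ
Every point depending on L is an affine combination of L and λ-independent points, so each such coordinate is linear in λ; the λ² term in each signed area is a multiple of (Y−H)×(Y−H) = 0, so 2·[JQV] and 2·[LHN] are each linear in λ. Evaluating at λ=0 and λ=1:
  2·[JQV] = -1/2,   2·[LHN] = 11/5·λ
So [JQV]:[LHN] = (-1/2) / (11/5·λ). Setting this equal to -25/44:
  -1/2 = -25/44·(11/5·λ)  ⇒  λ = 2/5
Then r = λ/(1−λ) = (2/5)/(3/5) = 2/3. Check: with r = 2/3, L = (2/25, -17/25) and [JQV]:[LHN] = -25/44 as required.

r = 2/3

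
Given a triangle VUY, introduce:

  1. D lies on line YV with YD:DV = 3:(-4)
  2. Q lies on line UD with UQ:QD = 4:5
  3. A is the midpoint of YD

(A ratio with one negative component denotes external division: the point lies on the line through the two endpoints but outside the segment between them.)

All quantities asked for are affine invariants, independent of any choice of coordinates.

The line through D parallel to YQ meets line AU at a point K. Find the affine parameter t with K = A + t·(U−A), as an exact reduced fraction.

t = -5/13

Set V = (0, 0), U = (1, 0), Y = (0, 1); any affine frame gives the same invariant.
1. D lies on line YV with YD:DV = 3:(-4) ⇒ D = (0, 4)
2. Q lies on line UD with UQ:QD = 4:5 ⇒ Q = (5/9, 16/9)
3. A is the midpoint of YD ⇒ A = (0, 5/2)
through D parallel to YQ: direction (5/9, 7/9); meets AU at K = (-5/13, 45/13)
K = A + t·(U−A) with t = -5/13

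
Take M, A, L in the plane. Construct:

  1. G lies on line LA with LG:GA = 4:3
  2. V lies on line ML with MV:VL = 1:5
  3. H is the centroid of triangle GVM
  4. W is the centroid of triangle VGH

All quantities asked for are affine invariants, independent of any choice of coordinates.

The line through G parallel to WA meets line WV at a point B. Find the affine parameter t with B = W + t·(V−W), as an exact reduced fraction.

t = -78/53

Work in coordinates with M = (0, 0), A = (1, 0), L = (0, 1).
1. G lies on line LA with LG:GA = 4:3 ⇒ G = (4/7, 3/7)
2. V lies on line ML with MV:VL = 1:5 ⇒ V = (0, 1/6)
3. H is the centroid of triangle GVM ⇒ H = (4/21, 25/126)
4. W is the centroid of triangle VGH ⇒ W = (16/63, 50/189)
through G parallel to WA: direction (47/63, -50/189); meets WV at B = (2096/3339, 4093/10017)
B = W + t·(V−W) with t = -78/53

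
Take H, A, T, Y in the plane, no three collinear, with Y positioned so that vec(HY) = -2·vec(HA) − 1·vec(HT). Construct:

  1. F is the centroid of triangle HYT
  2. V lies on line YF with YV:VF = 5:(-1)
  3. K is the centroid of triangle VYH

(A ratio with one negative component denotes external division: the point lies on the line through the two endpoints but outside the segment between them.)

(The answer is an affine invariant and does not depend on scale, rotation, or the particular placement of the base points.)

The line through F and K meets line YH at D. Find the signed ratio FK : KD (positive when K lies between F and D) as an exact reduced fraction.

Set H = (0, 0), A = (1, 0), T = (0, 1), Y = (-2, -1); any affine frame gives the same invariant.
1. F is the centroid of triangle HYT ⇒ F = (-2/3, 0)
2. V lies on line YF with YV:VF = 5:(-1) ⇒ V = (-1/3, 1/4)
3. K is the centroid of triangle VYH ⇒ K = (-7/9, -1/4)
line FK meets YH at D = (-6/7, -3/7)
K = F + t·(D−F) with t = 7/12, so FK:KD = 7/12:5/12

FK:KD = 7/5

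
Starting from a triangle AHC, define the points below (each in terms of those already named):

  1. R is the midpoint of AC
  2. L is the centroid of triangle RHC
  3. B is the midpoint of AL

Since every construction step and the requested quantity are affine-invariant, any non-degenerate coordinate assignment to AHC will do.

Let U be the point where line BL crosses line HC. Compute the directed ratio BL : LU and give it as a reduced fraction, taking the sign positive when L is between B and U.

Work in coordinates with A = (0, 0), H = (1, 0), C = (0, 1).
1. R is the midpoint of AC ⇒ R = (0, 1/2)
2. L is the centroid of triangle RHC ⇒ L = (1/3, 1/2)
3. B is the midpoint of AL ⇒ B = (1/6, 1/4)
line BL meets HC at U = (2/5, 3/5)
L = B + t·(U−B) with t = 5/7, so BL:LU = 5/7:2/7

BL:LU = 5/2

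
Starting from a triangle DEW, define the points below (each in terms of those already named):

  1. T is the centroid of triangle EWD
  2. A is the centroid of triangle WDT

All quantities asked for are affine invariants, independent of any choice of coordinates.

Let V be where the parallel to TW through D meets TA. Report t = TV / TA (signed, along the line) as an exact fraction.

t = 3

Work in coordinates with D = (0, 0), E = (1, 0), W = (0, 1).
1. T is the centroid of triangle EWD ⇒ T = (1/3, 1/3)
2. A is the centroid of triangle WDT ⇒ A = (1/9, 4/9)
through D parallel to TW: direction (-1/3, 2/3); meets TA at V = (-1/3, 2/3)
V = T + t·(A−T) with t = 3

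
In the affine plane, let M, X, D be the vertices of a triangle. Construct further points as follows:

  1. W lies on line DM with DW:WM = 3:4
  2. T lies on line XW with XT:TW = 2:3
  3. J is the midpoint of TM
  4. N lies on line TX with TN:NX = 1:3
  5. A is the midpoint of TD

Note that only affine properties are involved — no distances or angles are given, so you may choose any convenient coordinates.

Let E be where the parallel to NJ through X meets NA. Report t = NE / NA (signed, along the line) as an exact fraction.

t = -3/7

Set M = (0, 0), X = (1, 0), D = (0, 1); any affine frame gives the same invariant.
1. W lies on line DM with DW:WM = 3:4 ⇒ W = (0, 4/7)
2. T lies on line XW with XT:TW = 2:3 ⇒ T = (3/5, 8/35)
3. J is the midpoint of TM ⇒ J = (3/10, 4/35)
4. N lies on line TX with TN:NX = 1:3 ⇒ N = (7/10, 6/35)
5. A is the midpoint of TD ⇒ A = (3/10, 43/70)
through X parallel to NJ: direction (-2/5, -2/35); meets NA at E = (61/70, -9/490)
E = N + t·(A−N) with t = -3/7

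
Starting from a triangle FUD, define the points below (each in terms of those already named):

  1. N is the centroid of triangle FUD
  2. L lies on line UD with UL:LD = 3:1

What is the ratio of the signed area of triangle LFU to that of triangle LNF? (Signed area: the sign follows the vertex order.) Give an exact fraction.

Work in coordinates with F = (0, 0), U = (1, 0), D = (0, 1).
1. N is the centroid of triangle FUD ⇒ N = (1/3, 1/3)
2. L lies on line UD with UL:LD = 3:1 ⇒ L = (1/4, 3/4)
2·[LFU] = 3/4, 2·[LNF] = -1/6
[LFU]:[LNF] = 3/4:-1/6 = -9/2

[LFU]:[LNF] = -9/2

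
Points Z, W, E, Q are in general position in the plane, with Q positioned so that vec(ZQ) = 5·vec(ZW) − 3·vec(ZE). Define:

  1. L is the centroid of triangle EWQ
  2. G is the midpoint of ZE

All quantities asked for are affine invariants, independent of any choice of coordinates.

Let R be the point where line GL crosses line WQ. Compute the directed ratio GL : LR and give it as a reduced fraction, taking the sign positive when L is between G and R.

GL:LR = -4

Choose coordinates Z = (0, 0), W = (1, 0), E = (0, 1), Q = (5, -3).
1. L is the centroid of triangle EWQ ⇒ L = (2, -2/3)
2. G is the midpoint of ZE ⇒ G = (0, 1/2)
line GL meets WQ at R = (3/2, -3/8)
L = G + t·(R−G) with t = 4/3, so GL:LR = 4/3:-1/3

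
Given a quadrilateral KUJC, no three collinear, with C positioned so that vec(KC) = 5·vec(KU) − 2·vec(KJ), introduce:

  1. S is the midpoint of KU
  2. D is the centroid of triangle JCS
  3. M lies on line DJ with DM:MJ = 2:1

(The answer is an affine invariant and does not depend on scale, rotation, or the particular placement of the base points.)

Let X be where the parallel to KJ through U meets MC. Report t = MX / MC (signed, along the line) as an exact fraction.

t = 7/79

Assign K = (0, 0), U = (1, 0), J = (0, 1), C = (5, -2) — the answer is frame-independent, so this choice is without loss of generality.
1. S is the midpoint of KU ⇒ S = (1/2, 0)
2. D is the centroid of triangle JCS ⇒ D = (11/6, -1/3)
3. M lies on line DJ with DM:MJ = 2:1 ⇒ M = (11/18, 5/9)
through U parallel to KJ: direction (0, 1); meets MC at X = (1, 26/79)
X = M + t·(C−M) with t = 7/79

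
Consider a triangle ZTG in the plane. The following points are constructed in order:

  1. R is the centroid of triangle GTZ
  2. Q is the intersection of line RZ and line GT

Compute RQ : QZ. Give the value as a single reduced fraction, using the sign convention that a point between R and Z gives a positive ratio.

Assign Z = (0, 0), T = (1, 0), G = (0, 1) — the answer is frame-independent, so this choice is without loss of generality.
1. R is the centroid of triangle GTZ ⇒ R = (1/3, 1/3)
2. Q is the intersection of line RZ and line GT ⇒ Q = (1/2, 1/2)
Q = R + t·(Z−R) with t = -1/2, so RQ:QZ = t:(1−t) = -1/2:3/2

RQ:QZ = -1/3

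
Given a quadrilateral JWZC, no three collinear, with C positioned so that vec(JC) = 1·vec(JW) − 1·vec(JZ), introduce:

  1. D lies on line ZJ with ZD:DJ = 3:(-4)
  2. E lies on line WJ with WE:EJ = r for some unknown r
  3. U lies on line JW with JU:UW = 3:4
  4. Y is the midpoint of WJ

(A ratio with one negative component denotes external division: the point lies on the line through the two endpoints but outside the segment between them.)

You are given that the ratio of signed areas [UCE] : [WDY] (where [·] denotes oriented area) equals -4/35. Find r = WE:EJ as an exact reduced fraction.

r = 4

Work in coordinates with J = (0, 0), W = (1, 0), Z = (0, 1), C = (1, -1).
1. D lies on line ZJ with ZD:DJ = 3:(-4) ⇒ D = (0, 4)
2. With WE:EJ = r, write λ = r/(r+1) so E = W + λ·(J−W); E is affine-linear in λ
3. U lies on line JW with JU:UW = 3:4 ⇒ U = (3/7, 0)
4. Y is the midpoint of WJ ⇒ Y = (1/2, 0)
Every point depending on E is an affine combination of E and λ-independent points, so each such coordinate is linear in λ; the λ² term in each signed area is a multiple of (J−W)×(J−W) = 0, so 2·[UCE] and 2·[WDY] are each linear in λ. Evaluating at λ=0 and λ=1:
  2·[UCE] = −λ + 4/7,   2·[WDY] = 2
So [UCE]:[WDY] = (−λ + 4/7) / (2). Setting this equal to -4/35:
  −λ + 4/7 = -4/35·(2)  ⇒  λ = 4/5
Then r = λ/(1−λ) = (4/5)/(1/5) = 4. Check: with r = 4, E = (1/5, 0) and [UCE]:[WDY] = -4/35 as required.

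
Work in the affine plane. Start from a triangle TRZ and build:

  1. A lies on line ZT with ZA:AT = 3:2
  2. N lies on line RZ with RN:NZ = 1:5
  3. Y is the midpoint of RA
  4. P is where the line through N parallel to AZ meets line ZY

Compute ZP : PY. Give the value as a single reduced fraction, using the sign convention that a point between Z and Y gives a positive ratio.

ZP:PY = -5/2

Work in coordinates with T = (0, 0), R = (1, 0), Z = (0, 1).
1. A lies on line ZT with ZA:AT = 3:2 ⇒ A = (0, 2/5)
2. N lies on line RZ with RN:NZ = 1:5 ⇒ N = (5/6, 1/6)
3. Y is the midpoint of RA ⇒ Y = (1/2, 1/5)
4. P is where the line through N parallel to AZ meets line ZY ⇒ P = (5/6, -1/3)
P = Z + t·(Y−Z) with t = 5/3, so ZP:PY = t:(1−t) = 5/3:-2/3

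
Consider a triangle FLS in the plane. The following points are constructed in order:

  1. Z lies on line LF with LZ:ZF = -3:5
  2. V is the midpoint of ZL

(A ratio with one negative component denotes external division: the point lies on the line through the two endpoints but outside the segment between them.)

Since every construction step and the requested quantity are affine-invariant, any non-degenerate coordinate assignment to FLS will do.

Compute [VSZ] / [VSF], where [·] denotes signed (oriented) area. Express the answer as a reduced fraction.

[VSZ]:[VSF] = -3/7

Assign F = (0, 0), L = (1, 0), S = (0, 1) — the answer is frame-independent, so this choice is without loss of generality.
1. Z lies on line LF with LZ:ZF = -3:5 ⇒ Z = (5/2, 0)
2. V is the midpoint of ZL ⇒ V = (7/4, 0)
2·[VSZ] = -3/4, 2·[VSF] = 7/4
[VSZ]:[VSF] = -3/4:7/4 = -3/7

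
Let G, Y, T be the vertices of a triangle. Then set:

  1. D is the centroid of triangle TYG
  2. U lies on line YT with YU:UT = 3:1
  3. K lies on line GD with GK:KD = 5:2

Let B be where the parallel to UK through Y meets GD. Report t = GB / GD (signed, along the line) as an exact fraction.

t = 43/14

Work in coordinates with G = (0, 0), Y = (1, 0), T = (0, 1).
1. D is the centroid of triangle TYG ⇒ D = (1/3, 1/3)
2. U lies on line YT with YU:UT = 3:1 ⇒ U = (1/4, 3/4)
3. K lies on line GD with GK:KD = 5:2 ⇒ K = (5/21, 5/21)
through Y parallel to UK: direction (-1/84, -43/84); meets GD at B = (43/42, 43/42)
B = G + t·(D−G) with t = 43/14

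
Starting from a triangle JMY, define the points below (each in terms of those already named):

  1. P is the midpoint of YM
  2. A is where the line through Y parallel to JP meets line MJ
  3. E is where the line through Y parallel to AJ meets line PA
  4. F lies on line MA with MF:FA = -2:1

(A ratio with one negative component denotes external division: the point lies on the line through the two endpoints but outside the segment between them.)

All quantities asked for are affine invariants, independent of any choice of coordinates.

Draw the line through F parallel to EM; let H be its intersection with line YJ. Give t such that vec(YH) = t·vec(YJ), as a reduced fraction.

Choose coordinates J = (0, 0), M = (1, 0), Y = (0, 1).
1. P is the midpoint of YM ⇒ P = (1/2, 1/2)
2. A is where the line through Y parallel to JP meets line MJ ⇒ A = (-1, 0)
3. E is where the line through Y parallel to AJ meets line PA ⇒ E = (2, 1)
4. F lies on line MA with MF:FA = -2:1 ⇒ F = (-3, 0)
through F parallel to EM: direction (-1, -1); meets YJ at H = (0, 3)
H = Y + t·(J−Y) with t = -2

t = -2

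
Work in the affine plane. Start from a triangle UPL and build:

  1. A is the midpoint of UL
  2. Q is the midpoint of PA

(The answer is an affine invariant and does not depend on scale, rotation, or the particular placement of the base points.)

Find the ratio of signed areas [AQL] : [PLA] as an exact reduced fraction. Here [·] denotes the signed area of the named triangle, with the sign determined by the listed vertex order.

[AQL]:[PLA] = 1/2

Work in coordinates with U = (0, 0), P = (1, 0), L = (0, 1).
1. A is the midpoint of UL ⇒ A = (0, 1/2)
2. Q is the midpoint of PA ⇒ Q = (1/2, 1/4)
2·[AQL] = 1/4, 2·[PLA] = 1/2
[AQL]:[PLA] = 1/4:1/2 = 1/2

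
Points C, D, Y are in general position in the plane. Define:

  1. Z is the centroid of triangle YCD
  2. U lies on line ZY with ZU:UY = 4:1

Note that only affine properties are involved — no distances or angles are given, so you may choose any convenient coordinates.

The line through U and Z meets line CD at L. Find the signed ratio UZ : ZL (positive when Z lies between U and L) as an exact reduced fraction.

UZ:ZL = 8/5

Set C = (0, 0), D = (1, 0), Y = (0, 1); any affine frame gives the same invariant.
1. Z is the centroid of triangle YCD ⇒ Z = (1/3, 1/3)
2. U lies on line ZY with ZU:UY = 4:1 ⇒ U = (1/15, 13/15)
line UZ meets CD at L = (1/2, 0)
Z = U + t·(L−U) with t = 8/13, so UZ:ZL = 8/13:5/13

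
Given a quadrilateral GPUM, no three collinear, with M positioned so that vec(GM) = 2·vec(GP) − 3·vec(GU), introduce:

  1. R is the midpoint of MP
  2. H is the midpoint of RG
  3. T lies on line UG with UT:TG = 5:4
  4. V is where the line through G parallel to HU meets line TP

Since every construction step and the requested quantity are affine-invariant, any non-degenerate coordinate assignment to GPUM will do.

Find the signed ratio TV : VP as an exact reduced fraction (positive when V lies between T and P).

Choose coordinates G = (0, 0), P = (1, 0), U = (0, 1), M = (2, -3).
1. R is the midpoint of MP ⇒ R = (3/2, -3/2)
2. H is the midpoint of RG ⇒ H = (3/4, -3/4)
3. T lies on line UG with UT:TG = 5:4 ⇒ T = (0, 4/9)
4. V is where the line through G parallel to HU meets line TP ⇒ V = (-4/17, 28/51)
V = T + t·(P−T) with t = -4/17, so TV:VP = t:(1−t) = -4/17:21/17

TV:VP = -4/21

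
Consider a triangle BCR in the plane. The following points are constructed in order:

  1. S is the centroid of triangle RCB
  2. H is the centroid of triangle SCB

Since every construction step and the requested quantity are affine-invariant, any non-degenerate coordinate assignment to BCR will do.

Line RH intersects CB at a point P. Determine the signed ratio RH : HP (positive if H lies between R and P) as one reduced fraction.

Assign B = (0, 0), C = (1, 0), R = (0, 1) — the answer is frame-independent, so this choice is without loss of generality.
1. S is the centroid of triangle RCB ⇒ S = (1/3, 1/3)
2. H is the centroid of triangle SCB ⇒ H = (4/9, 1/9)
line RH meets CB at P = (1/2, 0)
H = R + t·(P−R) with t = 8/9, so RH:HP = 8/9:1/9

RH:HP = 8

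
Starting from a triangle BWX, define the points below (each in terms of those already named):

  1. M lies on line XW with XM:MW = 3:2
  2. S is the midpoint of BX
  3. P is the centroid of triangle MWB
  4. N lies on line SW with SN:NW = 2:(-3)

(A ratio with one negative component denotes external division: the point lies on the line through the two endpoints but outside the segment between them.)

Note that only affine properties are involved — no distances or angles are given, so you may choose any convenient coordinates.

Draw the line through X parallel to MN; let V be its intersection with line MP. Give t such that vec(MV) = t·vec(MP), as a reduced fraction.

Set B = (0, 0), W = (1, 0), X = (0, 1); any affine frame gives the same invariant.
1. M lies on line XW with XM:MW = 3:2 ⇒ M = (3/5, 2/5)
2. S is the midpoint of BX ⇒ S = (0, 1/2)
3. P is the centroid of triangle MWB ⇒ P = (8/15, 2/15)
4. N lies on line SW with SN:NW = 2:(-3) ⇒ N = (-2, 3/2)
through X parallel to MN: direction (-13/5, 11/10); meets MP at V = (78/115, 82/115)
V = M + t·(P−M) with t = -27/23

t = -27/23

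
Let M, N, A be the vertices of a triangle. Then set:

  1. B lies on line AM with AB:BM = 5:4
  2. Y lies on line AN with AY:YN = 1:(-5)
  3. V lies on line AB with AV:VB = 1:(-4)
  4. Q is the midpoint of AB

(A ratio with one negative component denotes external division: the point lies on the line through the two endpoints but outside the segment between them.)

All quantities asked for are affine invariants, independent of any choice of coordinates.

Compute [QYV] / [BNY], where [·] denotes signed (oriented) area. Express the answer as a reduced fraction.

[QYV]:[BNY] = -1/6

Set M = (0, 0), N = (1, 0), A = (0, 1); any affine frame gives the same invariant.
1. B lies on line AM with AB:BM = 5:4 ⇒ B = (0, 4/9)
2. Y lies on line AN with AY:YN = 1:(-5) ⇒ Y = (-1/4, 5/4)
3. V lies on line AB with AV:VB = 1:(-4) ⇒ V = (0, 32/27)
4. Q is the midpoint of AB ⇒ Q = (0, 13/18)
2·[QYV] = -25/216, 2·[BNY] = 25/36
[QYV]:[BNY] = -25/216:25/36 = -1/6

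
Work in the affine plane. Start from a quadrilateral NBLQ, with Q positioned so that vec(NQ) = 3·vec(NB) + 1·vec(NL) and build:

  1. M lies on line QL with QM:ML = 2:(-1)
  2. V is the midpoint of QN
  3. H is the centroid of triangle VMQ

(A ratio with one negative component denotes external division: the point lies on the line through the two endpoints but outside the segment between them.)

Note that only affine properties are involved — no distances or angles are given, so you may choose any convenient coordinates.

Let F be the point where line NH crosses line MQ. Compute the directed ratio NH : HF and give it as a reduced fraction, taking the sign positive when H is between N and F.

Set N = (0, 0), B = (1, 0), L = (0, 1), Q = (3, 1); any affine frame gives the same invariant.
1. M lies on line QL with QM:ML = 2:(-1) ⇒ M = (-3, 1)
2. V is the midpoint of QN ⇒ V = (3/2, 1/2)
3. H is the centroid of triangle VMQ ⇒ H = (1/2, 5/6)
line NH meets MQ at F = (3/5, 1)
H = N + t·(F−N) with t = 5/6, so NH:HF = 5/6:1/6

NH:HF = 5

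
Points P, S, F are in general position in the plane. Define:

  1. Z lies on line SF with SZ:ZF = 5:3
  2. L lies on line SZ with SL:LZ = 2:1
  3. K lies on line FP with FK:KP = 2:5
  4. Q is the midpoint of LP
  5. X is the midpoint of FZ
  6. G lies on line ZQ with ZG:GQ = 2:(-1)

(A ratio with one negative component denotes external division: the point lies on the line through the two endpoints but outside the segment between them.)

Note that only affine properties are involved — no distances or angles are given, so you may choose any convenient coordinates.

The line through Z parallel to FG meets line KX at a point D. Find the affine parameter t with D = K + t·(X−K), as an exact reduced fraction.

t = 146/83

Set P = (0, 0), S = (1, 0), F = (0, 1); any affine frame gives the same invariant.
1. Z lies on line SF with SZ:ZF = 5:3 ⇒ Z = (3/8, 5/8)
2. L lies on line SZ with SL:LZ = 2:1 ⇒ L = (7/12, 5/12)
3. K lies on line FP with FK:KP = 2:5 ⇒ K = (0, 5/7)
4. Q is the midpoint of LP ⇒ Q = (7/24, 5/24)
5. X is the midpoint of FZ ⇒ X = (3/16, 13/16)
6. G lies on line ZQ with ZG:GQ = 2:(-1) ⇒ G = (5/24, -5/24)
through Z parallel to FG: direction (5/24, -29/24); meets KX at D = (219/664, 589/664)
D = K + t·(X−K) with t = 146/83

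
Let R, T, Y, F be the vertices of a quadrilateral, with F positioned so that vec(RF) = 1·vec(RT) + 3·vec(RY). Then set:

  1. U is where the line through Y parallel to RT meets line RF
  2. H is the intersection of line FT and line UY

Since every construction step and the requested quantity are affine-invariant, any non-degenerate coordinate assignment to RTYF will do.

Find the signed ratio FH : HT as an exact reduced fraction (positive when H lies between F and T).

Set R = (0, 0), T = (1, 0), Y = (0, 1), F = (1, 3); any affine frame gives the same invariant.
1. U is where the line through Y parallel to RT meets line RF ⇒ U = (1/3, 1)
2. H is the intersection of line FT and line UY ⇒ H = (1, 1)
H = F + t·(T−F) with t = 2/3, so FH:HT = t:(1−t) = 2/3:1/3

FH:HT = 2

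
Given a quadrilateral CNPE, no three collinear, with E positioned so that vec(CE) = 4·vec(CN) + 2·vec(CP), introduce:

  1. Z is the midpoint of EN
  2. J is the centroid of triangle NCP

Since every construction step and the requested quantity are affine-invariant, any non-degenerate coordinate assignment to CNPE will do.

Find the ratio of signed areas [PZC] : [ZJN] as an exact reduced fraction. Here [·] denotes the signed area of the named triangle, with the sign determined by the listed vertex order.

[PZC]:[ZJN] = -15/7

Choose coordinates C = (0, 0), N = (1, 0), P = (0, 1), E = (4, 2).
1. Z is the midpoint of EN ⇒ Z = (5/2, 1)
2. J is the centroid of triangle NCP ⇒ J = (1/3, 1/3)
2·[PZC] = -5/2, 2·[ZJN] = 7/6
[PZC]:[ZJN] = -5/2:7/6 = -15/7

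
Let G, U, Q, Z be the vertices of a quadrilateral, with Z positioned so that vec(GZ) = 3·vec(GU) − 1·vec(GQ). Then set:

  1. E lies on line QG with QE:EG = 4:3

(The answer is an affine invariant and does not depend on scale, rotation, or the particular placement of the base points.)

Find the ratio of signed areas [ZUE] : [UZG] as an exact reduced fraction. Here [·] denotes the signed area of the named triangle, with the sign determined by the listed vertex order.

Set G = (0, 0), U = (1, 0), Q = (0, 1), Z = (3, -1); any affine frame gives the same invariant.
1. E lies on line QG with QE:EG = 4:3 ⇒ E = (0, 3/7)
2·[ZUE] = 1/7, 2·[UZG] = -1
[ZUE]:[UZG] = 1/7:-1 = -1/7

[ZUE]:[UZG] = -1/7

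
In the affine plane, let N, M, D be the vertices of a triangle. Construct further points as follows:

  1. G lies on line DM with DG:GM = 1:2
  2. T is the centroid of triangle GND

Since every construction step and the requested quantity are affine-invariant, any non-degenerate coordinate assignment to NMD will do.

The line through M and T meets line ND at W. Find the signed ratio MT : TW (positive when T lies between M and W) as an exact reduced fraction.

MT:TW = 8

Assign N = (0, 0), M = (1, 0), D = (0, 1) — the answer is frame-independent, so this choice is without loss of generality.
1. G lies on line DM with DG:GM = 1:2 ⇒ G = (1/3, 2/3)
2. T is the centroid of triangle GND ⇒ T = (1/9, 5/9)
line MT meets ND at W = (0, 5/8)
T = M + t·(W−M) with t = 8/9, so MT:TW = 8/9:1/9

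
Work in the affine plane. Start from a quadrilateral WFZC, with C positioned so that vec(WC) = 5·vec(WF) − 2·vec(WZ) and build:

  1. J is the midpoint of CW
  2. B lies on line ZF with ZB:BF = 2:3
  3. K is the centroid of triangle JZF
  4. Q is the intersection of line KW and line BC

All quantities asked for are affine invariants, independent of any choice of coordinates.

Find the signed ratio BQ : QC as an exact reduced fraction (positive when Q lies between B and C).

BQ:QC = 3/10

Set W = (0, 0), F = (1, 0), Z = (0, 1), C = (5, -2); any affine frame gives the same invariant.
1. J is the midpoint of CW ⇒ J = (5/2, -1)
2. B lies on line ZF with ZB:BF = 2:3 ⇒ B = (2/5, 3/5)
3. K is the centroid of triangle JZF ⇒ K = (7/6, 0)
4. Q is the intersection of line KW and line BC ⇒ Q = (19/13, 0)
Q = B + t·(C−B) with t = 3/13, so BQ:QC = t:(1−t) = 3/13:10/13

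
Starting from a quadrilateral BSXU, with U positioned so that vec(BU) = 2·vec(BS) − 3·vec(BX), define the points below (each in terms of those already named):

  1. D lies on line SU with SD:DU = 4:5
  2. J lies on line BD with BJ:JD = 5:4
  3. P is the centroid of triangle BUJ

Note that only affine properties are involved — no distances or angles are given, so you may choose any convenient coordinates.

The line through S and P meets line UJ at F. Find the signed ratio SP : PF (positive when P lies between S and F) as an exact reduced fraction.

SP:PF = -133/25

Assign B = (0, 0), S = (1, 0), X = (0, 1), U = (2, -3) — the answer is frame-independent, so this choice is without loss of generality.
1. D lies on line SU with SD:DU = 4:5 ⇒ D = (13/9, -4/3)
2. J lies on line BD with BJ:JD = 5:4 ⇒ J = (65/81, -20/27)
3. P is the centroid of triangle BUJ ⇒ P = (227/243, -101/81)
line SP meets UJ at F = (1133/1197, -404/399)
P = S + t·(F−S) with t = 133/108, so SP:PF = 133/108:-25/108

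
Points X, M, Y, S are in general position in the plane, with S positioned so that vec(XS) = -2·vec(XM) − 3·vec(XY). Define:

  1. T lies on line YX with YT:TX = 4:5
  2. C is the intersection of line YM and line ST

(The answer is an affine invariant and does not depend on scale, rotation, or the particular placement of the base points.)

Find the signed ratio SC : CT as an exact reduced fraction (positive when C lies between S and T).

SC:CT = -27/2

Assign X = (0, 0), M = (1, 0), Y = (0, 1), S = (-2, -3) — the answer is frame-independent, so this choice is without loss of generality.
1. T lies on line YX with YT:TX = 4:5 ⇒ T = (0, 5/9)
2. C is the intersection of line YM and line ST ⇒ C = (4/25, 21/25)
C = S + t·(T−S) with t = 27/25, so SC:CT = t:(1−t) = 27/25:-2/25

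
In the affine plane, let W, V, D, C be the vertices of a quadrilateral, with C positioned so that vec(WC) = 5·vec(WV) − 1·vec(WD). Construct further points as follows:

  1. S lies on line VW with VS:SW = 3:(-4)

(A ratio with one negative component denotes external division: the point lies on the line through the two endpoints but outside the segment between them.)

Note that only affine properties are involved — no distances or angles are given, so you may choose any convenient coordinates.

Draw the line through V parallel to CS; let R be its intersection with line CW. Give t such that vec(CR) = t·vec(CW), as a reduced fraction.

t = 3/4

Choose coordinates W = (0, 0), V = (1, 0), D = (0, 1), C = (5, -1).
1. S lies on line VW with VS:SW = 3:(-4) ⇒ S = (4, 0)
through V parallel to CS: direction (-1, 1); meets CW at R = (5/4, -1/4)
R = C + t·(W−C) with t = 3/4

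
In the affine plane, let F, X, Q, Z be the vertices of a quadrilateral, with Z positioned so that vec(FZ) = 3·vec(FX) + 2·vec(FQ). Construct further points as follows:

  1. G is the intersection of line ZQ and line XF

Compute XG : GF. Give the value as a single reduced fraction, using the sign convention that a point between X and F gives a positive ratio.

Work in coordinates with F = (0, 0), X = (1, 0), Q = (0, 1), Z = (3, 2).
1. G is the intersection of line ZQ and line XF ⇒ G = (-3, 0)
G = X + t·(F−X) with t = 4, so XG:GF = t:(1−t) = 4:-3

XG:GF = -4/3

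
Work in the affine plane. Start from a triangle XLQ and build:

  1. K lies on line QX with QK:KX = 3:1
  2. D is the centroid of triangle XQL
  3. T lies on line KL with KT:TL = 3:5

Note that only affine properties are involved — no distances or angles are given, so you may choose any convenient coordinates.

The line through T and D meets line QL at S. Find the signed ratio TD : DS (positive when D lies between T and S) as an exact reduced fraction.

TD:DS = 13/32

Choose coordinates X = (0, 0), L = (1, 0), Q = (0, 1).
1. K lies on line QX with QK:KX = 3:1 ⇒ K = (0, 1/4)
2. D is the centroid of triangle XQL ⇒ D = (1/3, 1/3)
3. T lies on line KL with KT:TL = 3:5 ⇒ T = (3/8, 5/32)
line TD meets QL at S = (3/13, 10/13)
D = T + t·(S−T) with t = 13/45, so TD:DS = 13/45:32/45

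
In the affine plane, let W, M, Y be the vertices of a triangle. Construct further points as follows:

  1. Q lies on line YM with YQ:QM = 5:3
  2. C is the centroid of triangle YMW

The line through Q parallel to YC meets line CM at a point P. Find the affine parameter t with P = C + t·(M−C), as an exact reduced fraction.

t = 5/8

Assign W = (0, 0), M = (1, 0), Y = (0, 1) — the answer is frame-independent, so this choice is without loss of generality.
1. Q lies on line YM with YQ:QM = 5:3 ⇒ Q = (5/8, 3/8)
2. C is the centroid of triangle YMW ⇒ C = (1/3, 1/3)
through Q parallel to YC: direction (1/3, -2/3); meets CM at P = (3/4, 1/8)
P = C + t·(M−C) with t = 5/8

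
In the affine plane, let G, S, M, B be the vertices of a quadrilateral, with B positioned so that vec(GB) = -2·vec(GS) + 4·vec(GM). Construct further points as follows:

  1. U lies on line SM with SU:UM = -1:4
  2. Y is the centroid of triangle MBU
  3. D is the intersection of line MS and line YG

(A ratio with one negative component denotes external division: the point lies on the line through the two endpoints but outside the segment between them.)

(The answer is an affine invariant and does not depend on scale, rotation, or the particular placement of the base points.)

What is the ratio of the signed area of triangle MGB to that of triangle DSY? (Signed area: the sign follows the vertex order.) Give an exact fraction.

Work in coordinates with G = (0, 0), S = (1, 0), M = (0, 1), B = (-2, 4).
1. U lies on line SM with SU:UM = -1:4 ⇒ U = (4/3, -1/3)
2. Y is the centroid of triangle MBU ⇒ Y = (-2/9, 14/9)
3. D is the intersection of line MS and line YG ⇒ D = (-1/6, 7/6)
2·[MGB] = -2, 2·[DSY] = 7/18
[MGB]:[DSY] = -2:7/18 = -36/7

[MGB]:[DSY] = -36/7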